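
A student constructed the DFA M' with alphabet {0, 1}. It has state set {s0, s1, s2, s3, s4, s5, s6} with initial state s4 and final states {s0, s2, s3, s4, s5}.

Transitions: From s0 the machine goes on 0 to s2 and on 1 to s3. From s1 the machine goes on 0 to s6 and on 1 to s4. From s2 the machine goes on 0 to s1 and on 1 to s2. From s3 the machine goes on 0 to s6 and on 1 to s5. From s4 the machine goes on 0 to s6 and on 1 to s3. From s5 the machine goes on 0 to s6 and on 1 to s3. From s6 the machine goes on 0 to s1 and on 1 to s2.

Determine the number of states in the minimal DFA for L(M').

First remove the unreachable states {s0}; 6 states remain.
P0 = {s2,s3,s4,s5} | {s1,s6}.
Stable partition: {s2,s3,s4,s5} | {s1,s6} — 2 equivalence classes.

2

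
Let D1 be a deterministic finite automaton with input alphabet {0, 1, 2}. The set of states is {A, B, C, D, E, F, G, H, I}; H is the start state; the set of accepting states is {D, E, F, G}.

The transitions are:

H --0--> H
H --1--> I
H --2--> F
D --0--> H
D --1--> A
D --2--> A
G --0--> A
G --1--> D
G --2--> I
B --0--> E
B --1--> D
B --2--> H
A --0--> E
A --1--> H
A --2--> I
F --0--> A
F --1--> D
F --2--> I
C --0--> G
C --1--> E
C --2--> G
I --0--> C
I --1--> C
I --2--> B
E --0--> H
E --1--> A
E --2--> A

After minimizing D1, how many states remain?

7

Every state is reachable, so we keep all 9.
Start with accepting vs non-accepting: {D,E,F,G} | {A,B,C,H,I}.
Refine {D,E,F,G} on symbol 1: members go to different blocks, giving {D,E} and {F,G}.
On input 0, block {A,B,C,H,I} splits into {A,B} and {H,I} and {C}.
On input 1, block {A,B} splits into {A} and {B}.
On input 0, block {H,I} splits into {H} and {I}.
No further refinement is possible. Final partition (7 blocks): {D,E} | {A} | {F,G} | {H} | {C} | {B} | {I}.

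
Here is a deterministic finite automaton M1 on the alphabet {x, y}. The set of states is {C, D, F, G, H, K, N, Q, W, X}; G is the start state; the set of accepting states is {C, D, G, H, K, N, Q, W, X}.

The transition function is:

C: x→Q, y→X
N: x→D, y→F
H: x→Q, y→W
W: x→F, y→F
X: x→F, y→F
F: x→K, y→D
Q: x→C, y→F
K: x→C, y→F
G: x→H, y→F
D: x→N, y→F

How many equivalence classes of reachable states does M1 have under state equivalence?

5

Every state is reachable, so we keep all 10.
Start with accepting vs non-accepting: {C,D,G,H,K,N,Q,W,X} | {F}.
Refine {C,D,G,H,K,N,Q,W,X} on symbol x: members go to different blocks, giving {C,D,G,H,K,N,Q} and {W,X}.
Split {C,D,G,H,K,N,Q} by δ(·,y) → {D,G,K,N,Q} and {C,H}.
On input x, block {D,G,K,N,Q} splits into {G,K,Q} and {D,N}.
No further refinement is possible. Final partition (5 blocks): {G,K,Q} | {F} | {W,X} | {C,H} | {D,N}.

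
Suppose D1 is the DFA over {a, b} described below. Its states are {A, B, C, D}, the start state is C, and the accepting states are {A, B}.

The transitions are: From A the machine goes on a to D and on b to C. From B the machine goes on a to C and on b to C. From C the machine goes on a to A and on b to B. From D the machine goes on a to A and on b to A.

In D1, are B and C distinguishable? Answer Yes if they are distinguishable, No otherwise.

Yes

Every state is reachable, so we keep all 4.
Start with accepting vs non-accepting: {A,B} | {C,D}.
The partition is now stable with 2 blocks: {A,B} | {C,D}.
B and C end up in different blocks, so they are distinguishable. For instance, the string 'ε' is accepted from only B.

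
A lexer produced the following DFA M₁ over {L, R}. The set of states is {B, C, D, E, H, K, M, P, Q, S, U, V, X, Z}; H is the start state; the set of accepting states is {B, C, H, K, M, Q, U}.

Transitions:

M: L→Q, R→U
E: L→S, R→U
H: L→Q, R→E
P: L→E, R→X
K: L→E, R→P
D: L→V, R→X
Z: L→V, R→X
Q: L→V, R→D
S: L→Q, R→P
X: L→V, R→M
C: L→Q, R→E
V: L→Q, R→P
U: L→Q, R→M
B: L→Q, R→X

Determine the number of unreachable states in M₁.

Starting at H and following transitions, the reachable set is {D, E, H, M, P, Q, S, U, V, X}. That leaves B, C, K, Z unreachable — 4 in total.

4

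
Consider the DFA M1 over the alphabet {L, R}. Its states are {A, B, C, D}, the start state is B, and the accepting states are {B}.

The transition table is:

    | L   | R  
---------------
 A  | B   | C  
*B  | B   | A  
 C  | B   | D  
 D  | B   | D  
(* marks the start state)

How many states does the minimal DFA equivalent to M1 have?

2

P0 = {B} | {A,C,D}.
The partition is now stable with 2 blocks: {B} | {A,C,D}.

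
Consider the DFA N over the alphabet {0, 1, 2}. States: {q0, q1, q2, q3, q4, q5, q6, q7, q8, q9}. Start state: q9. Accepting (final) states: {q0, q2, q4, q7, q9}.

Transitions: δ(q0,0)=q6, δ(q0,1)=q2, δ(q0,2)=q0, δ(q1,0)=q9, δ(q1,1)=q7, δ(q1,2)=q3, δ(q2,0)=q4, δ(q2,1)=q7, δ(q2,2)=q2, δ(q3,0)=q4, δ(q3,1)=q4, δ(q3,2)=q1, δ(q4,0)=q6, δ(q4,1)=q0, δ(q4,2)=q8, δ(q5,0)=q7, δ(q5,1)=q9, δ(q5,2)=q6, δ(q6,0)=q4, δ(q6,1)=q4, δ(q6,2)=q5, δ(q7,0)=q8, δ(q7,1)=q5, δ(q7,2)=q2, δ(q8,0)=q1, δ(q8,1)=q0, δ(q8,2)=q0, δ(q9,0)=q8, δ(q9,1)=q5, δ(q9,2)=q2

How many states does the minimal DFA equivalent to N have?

All states are reachable from the start state.
Initial partition by acceptance: {q0,q2,q4,q7,q9} | {q1,q3,q5,q6,q8}.
Refine {q0,q2,q4,q7,q9} on symbol 0: members go to different blocks, giving {q0,q4,q7,q9} and {q2}.
Split {q0,q4,q7,q9} by δ(·,1) → {q7,q9} and {q0} and {q4}.
Refine {q1,q3,q5,q6,q8} on symbol 0: members go to different blocks, giving {q1,q5} and {q3,q6} and {q8}.
No further refinement is possible. Final partition (7 blocks): {q7,q9} | {q1,q5} | {q2} | {q0} | {q4} | {q3,q6} | {q8}.

7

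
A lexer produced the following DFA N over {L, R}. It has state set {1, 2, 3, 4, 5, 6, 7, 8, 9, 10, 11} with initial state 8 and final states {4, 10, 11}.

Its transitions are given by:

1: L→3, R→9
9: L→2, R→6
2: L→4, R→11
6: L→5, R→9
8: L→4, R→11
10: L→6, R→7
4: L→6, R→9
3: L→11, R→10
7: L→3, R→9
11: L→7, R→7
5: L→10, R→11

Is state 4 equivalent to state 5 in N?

No

First remove the unreachable states {1}; 10 states remain.
P0 = {4,10,11} | {2,3,5,6,7,8,9}.
On input L, block {2,3,5,6,7,8,9} splits into {2,3,5,8} and {6,7,9}.
Stable partition: {4,10,11} | {2,3,5,8} | {6,7,9} — 3 equivalence classes.
4 and 5 end up in different blocks, so they are distinguishable. For instance, the string 'ε' is accepted from only 4.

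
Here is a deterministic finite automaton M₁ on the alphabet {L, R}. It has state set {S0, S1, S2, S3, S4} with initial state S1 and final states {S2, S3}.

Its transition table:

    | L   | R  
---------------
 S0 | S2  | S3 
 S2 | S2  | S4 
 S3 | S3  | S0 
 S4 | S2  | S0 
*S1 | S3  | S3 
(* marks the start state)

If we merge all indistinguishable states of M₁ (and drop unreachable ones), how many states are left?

5

Every state is reachable, so we keep all 5.
Start with accepting vs non-accepting: {S2,S3} | {S0,S1,S4}.
On input R, block {S0,S1,S4} splits into {S0,S1} and {S4}.
Refine {S2,S3} on symbol R: members go to different blocks, giving {S2} and {S3}.
Refine {S0,S1} on symbol L: members go to different blocks, giving {S0} and {S1}.
The partition is now stable with 5 blocks: {S2} | {S0} | {S4} | {S3} | {S1}.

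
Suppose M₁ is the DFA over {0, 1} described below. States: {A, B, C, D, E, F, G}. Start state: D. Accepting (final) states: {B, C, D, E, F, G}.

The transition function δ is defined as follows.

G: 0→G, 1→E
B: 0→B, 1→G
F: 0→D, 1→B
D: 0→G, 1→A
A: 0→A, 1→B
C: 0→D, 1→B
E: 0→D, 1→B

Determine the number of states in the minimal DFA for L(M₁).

First remove the unreachable states {C,F}; 5 states remain.
Initial partition by acceptance: {B,D,E,G} | {A}.
Split {B,D,E,G} by δ(·,1) → {B,E,G} and {D}.
Split {B,E,G} by δ(·,0) → {B,G} and {E}.
Refine {B,G} on symbol 1: members go to different blocks, giving {B} and {G}.
No further refinement is possible. Final partition (5 blocks): {B} | {A} | {D} | {E} | {G}.

5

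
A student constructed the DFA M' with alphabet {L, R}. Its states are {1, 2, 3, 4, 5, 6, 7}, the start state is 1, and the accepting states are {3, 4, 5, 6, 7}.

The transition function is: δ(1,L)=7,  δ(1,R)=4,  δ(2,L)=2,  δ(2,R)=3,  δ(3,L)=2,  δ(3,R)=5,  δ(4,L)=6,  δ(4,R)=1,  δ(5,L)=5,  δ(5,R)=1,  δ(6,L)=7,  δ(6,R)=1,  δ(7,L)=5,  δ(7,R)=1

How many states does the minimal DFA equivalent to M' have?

2

States {2,3} cannot be reached from the start state, so discard them.
Start with accepting vs non-accepting: {4,5,6,7} | {1}.
Stable partition: {4,5,6,7} | {1} — 2 equivalence classes.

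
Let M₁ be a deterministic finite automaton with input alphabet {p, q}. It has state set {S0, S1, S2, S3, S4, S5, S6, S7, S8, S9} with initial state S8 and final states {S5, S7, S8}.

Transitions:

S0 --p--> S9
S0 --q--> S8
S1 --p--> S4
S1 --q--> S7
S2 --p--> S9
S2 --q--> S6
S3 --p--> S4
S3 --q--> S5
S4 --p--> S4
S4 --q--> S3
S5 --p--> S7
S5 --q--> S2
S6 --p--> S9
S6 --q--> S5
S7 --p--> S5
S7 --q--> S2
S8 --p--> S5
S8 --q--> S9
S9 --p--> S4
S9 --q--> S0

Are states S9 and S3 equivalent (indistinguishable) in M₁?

Reachable states from the start: {S0,S2,S3,S4,S5,S6,S7,S8,S9}. Unreachable: {S1} — drop them.
Start with accepting vs non-accepting: {S5,S7,S8} | {S0,S2,S3,S4,S6,S9}.
Split {S0,S2,S3,S4,S6,S9} by δ(·,q) → {S0,S3,S6} and {S2,S4,S9}.
No further refinement is possible. Final partition (3 blocks): {S5,S7,S8} | {S0,S3,S6} | {S2,S4,S9}.
S9 and S3 end up in different blocks, so they are distinguishable. For instance, the string 'q' is accepted from only S3.

No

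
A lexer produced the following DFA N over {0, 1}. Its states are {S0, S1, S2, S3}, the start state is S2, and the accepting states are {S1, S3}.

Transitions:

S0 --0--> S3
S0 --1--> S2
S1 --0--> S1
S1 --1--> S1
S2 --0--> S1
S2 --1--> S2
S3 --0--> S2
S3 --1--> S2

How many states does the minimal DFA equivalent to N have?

2

First remove the unreachable states {S0,S3}; 2 states remain.
P0 = {S1} | {S2}.
No further refinement is possible. Final partition (2 blocks): {S1} | {S2}.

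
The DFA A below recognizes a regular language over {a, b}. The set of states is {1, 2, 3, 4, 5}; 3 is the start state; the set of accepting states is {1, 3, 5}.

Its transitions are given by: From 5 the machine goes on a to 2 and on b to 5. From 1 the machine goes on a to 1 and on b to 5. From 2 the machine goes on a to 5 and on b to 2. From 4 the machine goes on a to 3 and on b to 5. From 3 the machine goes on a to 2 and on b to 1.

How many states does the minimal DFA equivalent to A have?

4

States {4} cannot be reached from the start state, so discard them.
P0 = {1,3,5} | {2}.
Refine {1,3,5} on symbol a: members go to different blocks, giving {3,5} and {1}.
On input b, block {3,5} splits into {3} and {5}.
No further refinement is possible. Final partition (4 blocks): {3} | {2} | {1} | {5}.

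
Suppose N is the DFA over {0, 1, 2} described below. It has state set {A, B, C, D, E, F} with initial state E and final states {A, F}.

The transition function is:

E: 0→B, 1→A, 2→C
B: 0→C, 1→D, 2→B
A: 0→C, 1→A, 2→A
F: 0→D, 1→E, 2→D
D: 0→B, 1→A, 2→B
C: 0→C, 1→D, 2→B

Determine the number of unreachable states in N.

BFS from E reaches {A, B, C, D, E}; the 1 state(s) F are never visited.

1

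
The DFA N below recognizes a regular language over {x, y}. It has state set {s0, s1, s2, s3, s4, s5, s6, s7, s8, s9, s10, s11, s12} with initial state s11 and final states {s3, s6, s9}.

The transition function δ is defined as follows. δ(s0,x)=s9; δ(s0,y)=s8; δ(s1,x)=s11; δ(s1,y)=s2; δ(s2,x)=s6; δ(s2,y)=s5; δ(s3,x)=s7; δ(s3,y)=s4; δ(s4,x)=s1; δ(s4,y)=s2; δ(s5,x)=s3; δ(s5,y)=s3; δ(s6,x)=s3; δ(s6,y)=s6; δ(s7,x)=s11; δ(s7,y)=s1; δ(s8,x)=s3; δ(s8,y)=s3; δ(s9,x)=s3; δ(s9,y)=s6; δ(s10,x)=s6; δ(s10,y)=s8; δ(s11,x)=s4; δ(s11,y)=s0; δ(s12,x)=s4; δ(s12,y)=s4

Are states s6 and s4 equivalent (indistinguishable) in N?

No

First remove the unreachable states {s10,s12}; 11 states remain.
Initial partition by acceptance: {s3,s6,s9} | {s0,s1,s2,s4,s5,s7,s8,s11}.
On input x, block {s3,s6,s9} splits into {s6,s9} and {s3}.
Split {s0,s1,s2,s4,s5,s7,s8,s11} by δ(·,x) → {s1,s4,s7,s11} and {s0,s2} and {s5,s8}.
Refine {s1,s4,s7,s11} on symbol y: members go to different blocks, giving {s1,s4,s11} and {s7}.
No further refinement is possible. Final partition (6 blocks): {s6,s9} | {s1,s4,s11} | {s3} | {s0,s2} | {s5,s8} | {s7}.
s6 and s4 end up in different blocks, so they are distinguishable. For instance, the string 'ε' is accepted from only s6.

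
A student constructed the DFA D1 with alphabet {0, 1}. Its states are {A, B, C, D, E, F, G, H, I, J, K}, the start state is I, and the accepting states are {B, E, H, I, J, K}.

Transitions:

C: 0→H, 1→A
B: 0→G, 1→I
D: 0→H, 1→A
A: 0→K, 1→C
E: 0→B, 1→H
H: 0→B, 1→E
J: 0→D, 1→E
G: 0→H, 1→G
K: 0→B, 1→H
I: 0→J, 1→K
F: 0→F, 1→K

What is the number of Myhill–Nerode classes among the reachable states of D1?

Reachable states from the start: {A,B,C,D,E,G,H,I,J,K}. Unreachable: {F} — drop them.
P0 = {B,E,H,I,J,K} | {A,C,D,G}.
Refine {B,E,H,I,J,K} on symbol 0: members go to different blocks, giving {E,H,I,K} and {B,J}.
No further refinement is possible. Final partition (3 blocks): {E,H,I,K} | {A,C,D,G} | {B,J}.

3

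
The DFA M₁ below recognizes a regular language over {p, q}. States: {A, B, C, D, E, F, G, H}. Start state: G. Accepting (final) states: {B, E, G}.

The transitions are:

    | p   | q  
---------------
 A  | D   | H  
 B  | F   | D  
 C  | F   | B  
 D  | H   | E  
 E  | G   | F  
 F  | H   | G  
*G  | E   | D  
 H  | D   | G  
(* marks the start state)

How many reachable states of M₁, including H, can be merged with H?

States {A,B,C} cannot be reached from the start state, so discard them.
Start with accepting vs non-accepting: {E,G} | {D,F,H}.
The partition is now stable with 2 blocks: {E,G} | {D,F,H}.
State H belongs to the block {D,F,H}, which has 3 states.

3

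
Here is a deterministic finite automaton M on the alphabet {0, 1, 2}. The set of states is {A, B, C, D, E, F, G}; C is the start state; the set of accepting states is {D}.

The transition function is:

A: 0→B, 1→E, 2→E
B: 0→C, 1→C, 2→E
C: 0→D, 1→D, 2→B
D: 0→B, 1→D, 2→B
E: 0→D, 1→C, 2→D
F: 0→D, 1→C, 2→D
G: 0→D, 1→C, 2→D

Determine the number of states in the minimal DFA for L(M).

4

Reachable states from the start: {B,C,D,E}. Unreachable: {A,F,G} — drop them.
P0 = {D} | {B,C,E}.
Split {B,C,E} by δ(·,0) → {C,E} and {B}.
Split {C,E} by δ(·,1) → {C} and {E}.
The partition is now stable with 4 blocks: {D} | {C} | {B} | {E}.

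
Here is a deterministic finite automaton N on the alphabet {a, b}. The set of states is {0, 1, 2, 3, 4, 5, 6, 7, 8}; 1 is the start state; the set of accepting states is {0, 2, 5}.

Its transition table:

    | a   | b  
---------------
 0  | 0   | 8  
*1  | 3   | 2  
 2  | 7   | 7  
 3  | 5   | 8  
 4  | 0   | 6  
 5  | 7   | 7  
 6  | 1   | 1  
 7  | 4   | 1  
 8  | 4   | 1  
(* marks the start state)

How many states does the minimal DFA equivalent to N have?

7

All states are reachable from the start state.
Initial partition by acceptance: {0,2,5} | {1,3,4,6,7,8}.
Split {0,2,5} by δ(·,a) → {2,5} and {0}.
Refine {1,3,4,6,7,8} on symbol a: members go to different blocks, giving {1,6,7,8} and {3} and {4}.
Refine {1,6,7,8} on symbol a: members go to different blocks, giving {7,8} and {1} and {6}.
The partition is now stable with 7 blocks: {2,5} | {7,8} | {0} | {3} | {4} | {1} | {6}.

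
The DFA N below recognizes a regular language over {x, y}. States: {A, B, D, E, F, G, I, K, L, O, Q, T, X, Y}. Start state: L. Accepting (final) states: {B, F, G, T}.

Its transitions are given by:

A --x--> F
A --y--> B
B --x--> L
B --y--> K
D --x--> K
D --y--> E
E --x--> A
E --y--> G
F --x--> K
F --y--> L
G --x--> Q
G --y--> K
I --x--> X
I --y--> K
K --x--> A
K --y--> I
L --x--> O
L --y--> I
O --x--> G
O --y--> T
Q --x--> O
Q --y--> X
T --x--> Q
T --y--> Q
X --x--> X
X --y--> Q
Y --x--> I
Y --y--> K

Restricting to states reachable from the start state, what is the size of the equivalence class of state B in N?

States {D,E,Y} cannot be reached from the start state, so discard them.
P0 = {B,F,G,T} | {A,I,K,L,O,Q,X}.
Refine {A,I,K,L,O,Q,X} on symbol x: members go to different blocks, giving {I,K,L,Q,X} and {A,O}.
Split {I,K,L,Q,X} by δ(·,x) → {K,L,Q} and {I,X}.
The partition is now stable with 4 blocks: {B,F,G,T} | {K,L,Q} | {A,O} | {I,X}.
State B belongs to the block {B,F,G,T}, which has 4 states.

4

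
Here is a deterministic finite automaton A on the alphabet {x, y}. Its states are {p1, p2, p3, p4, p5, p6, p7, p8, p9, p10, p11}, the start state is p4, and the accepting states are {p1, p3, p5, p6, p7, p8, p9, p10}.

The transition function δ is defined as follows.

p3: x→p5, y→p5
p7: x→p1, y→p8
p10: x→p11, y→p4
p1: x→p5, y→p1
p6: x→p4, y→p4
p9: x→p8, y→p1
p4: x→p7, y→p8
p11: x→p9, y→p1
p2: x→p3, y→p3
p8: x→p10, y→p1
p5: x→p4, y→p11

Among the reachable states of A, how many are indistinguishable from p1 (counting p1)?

Reachable states from the start: {p1,p4,p5,p7,p8,p9,p10,p11}. Unreachable: {p2,p3,p6} — drop them.
Start with accepting vs non-accepting: {p1,p5,p7,p8,p9,p10} | {p4,p11}.
Refine {p1,p5,p7,p8,p9,p10} on symbol x: members go to different blocks, giving {p1,p7,p8,p9} and {p5,p10}.
On input x, block {p1,p7,p8,p9} splits into {p1,p8} and {p7,p9}.
No further refinement is possible. Final partition (4 blocks): {p1,p8} | {p4,p11} | {p5,p10} | {p7,p9}.
State p1 belongs to the block {p1,p8}, which has 2 states.

2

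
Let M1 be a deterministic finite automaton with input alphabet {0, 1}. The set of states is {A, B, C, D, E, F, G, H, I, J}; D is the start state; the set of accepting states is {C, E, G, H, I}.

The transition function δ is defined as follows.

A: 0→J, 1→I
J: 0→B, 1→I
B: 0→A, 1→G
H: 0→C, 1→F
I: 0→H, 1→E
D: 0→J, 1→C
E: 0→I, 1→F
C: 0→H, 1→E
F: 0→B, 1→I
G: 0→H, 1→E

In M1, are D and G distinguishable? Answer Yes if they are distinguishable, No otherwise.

Yes

All states are reachable from the start state.
Start with accepting vs non-accepting: {C,E,G,H,I} | {A,B,D,F,J}.
Refine {C,E,G,H,I} on symbol 1: members go to different blocks, giving {C,G,I} and {E,H}.
No further refinement is possible. Final partition (3 blocks): {C,G,I} | {A,B,D,F,J} | {E,H}.
D and G end up in different blocks, so they are distinguishable. For instance, the string 'ε' is accepted from only G.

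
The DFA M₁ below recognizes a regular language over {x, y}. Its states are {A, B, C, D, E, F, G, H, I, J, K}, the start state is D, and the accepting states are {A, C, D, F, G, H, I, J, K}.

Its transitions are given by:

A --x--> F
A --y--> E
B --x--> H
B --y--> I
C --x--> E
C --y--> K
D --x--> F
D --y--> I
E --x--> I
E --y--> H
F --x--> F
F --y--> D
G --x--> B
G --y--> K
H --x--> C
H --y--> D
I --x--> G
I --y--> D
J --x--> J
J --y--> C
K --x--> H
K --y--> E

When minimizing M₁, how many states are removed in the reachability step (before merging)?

2

Starting at D and following transitions, the reachable set is {B, C, D, E, F, G, H, I, K}. That leaves A, J unreachable — 2 in total.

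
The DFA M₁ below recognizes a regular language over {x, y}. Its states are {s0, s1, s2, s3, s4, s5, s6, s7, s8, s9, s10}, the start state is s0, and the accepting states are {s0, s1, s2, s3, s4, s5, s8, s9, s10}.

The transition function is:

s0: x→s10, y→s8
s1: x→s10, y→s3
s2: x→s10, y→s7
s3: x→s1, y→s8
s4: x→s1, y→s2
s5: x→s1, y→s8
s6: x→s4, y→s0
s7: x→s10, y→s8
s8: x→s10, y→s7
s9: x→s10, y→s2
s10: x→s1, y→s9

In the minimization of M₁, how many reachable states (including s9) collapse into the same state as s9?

3

Reachable states from the start: {s0,s1,s2,s3,s7,s8,s9,s10}. Unreachable: {s4,s5,s6} — drop them.
P0 = {s0,s1,s2,s3,s8,s9,s10} | {s7}.
Split {s0,s1,s2,s3,s8,s9,s10} by δ(·,y) → {s0,s1,s3,s9,s10} and {s2,s8}.
On input y, block {s0,s1,s3,s9,s10} splits into {s0,s3,s9} and {s1,s10}.
Stable partition: {s0,s3,s9} | {s7} | {s2,s8} | {s1,s10} — 4 equivalence classes.
State s9 belongs to the block {s0,s3,s9}, which has 3 states.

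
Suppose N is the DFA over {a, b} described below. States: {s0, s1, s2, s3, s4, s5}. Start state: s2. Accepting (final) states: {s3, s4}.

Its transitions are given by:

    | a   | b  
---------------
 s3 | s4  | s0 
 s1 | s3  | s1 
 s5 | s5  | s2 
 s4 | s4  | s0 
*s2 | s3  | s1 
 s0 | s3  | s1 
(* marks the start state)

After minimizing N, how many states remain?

States {s5} cannot be reached from the start state, so discard them.
P0 = {s3,s4} | {s0,s1,s2}.
Stable partition: {s3,s4} | {s0,s1,s2} — 2 equivalence classes.

2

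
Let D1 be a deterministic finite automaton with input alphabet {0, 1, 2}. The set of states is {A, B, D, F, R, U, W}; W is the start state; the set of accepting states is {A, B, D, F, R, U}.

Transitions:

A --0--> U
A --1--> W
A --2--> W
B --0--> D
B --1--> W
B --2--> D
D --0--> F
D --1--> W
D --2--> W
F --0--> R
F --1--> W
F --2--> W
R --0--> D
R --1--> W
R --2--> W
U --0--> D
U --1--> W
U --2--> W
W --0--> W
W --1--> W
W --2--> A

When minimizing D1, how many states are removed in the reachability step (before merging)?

1

Starting at W and following transitions, the reachable set is {A, D, F, R, U, W}. That leaves B unreachable — 1 in total.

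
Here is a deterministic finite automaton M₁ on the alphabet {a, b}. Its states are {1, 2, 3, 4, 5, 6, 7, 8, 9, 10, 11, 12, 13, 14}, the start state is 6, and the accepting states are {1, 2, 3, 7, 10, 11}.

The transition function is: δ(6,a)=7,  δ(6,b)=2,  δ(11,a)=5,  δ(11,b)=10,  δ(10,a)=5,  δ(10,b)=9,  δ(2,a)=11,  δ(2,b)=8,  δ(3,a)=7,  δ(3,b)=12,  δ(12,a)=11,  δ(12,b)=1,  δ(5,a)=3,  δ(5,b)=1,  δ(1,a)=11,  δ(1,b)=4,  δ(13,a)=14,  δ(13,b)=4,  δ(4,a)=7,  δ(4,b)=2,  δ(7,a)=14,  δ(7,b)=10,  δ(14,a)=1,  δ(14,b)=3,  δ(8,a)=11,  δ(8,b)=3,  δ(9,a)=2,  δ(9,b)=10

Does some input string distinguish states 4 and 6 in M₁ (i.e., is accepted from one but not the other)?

No

First remove the unreachable states {13}; 13 states remain.
Start with accepting vs non-accepting: {1,2,3,7,10,11} | {4,5,6,8,9,12,14}.
On input a, block {1,2,3,7,10,11} splits into {1,2,3} and {7,10,11}.
Refine {4,5,6,8,9,12,14} on symbol a: members go to different blocks, giving {4,6,8,12} and {5,9,14}.
Refine {7,10,11} on symbol b: members go to different blocks, giving {7,11} and {10}.
Split {5,9,14} by δ(·,b) → {5,14} and {9}.
The partition is now stable with 6 blocks: {1,2,3} | {4,6,8,12} | {7,11} | {5,14} | {10} | {9}.
4 and 6 lie in the same block of the stable partition, so they are equivalent — no string distinguishes them.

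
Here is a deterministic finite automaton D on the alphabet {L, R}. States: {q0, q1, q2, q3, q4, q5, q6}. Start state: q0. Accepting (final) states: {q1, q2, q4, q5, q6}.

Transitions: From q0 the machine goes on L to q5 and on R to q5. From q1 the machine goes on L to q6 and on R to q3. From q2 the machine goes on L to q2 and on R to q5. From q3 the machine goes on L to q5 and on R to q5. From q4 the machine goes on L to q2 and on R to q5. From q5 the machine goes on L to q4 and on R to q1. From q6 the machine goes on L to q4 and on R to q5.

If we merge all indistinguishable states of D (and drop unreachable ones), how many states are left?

4

P0 = {q1,q2,q4,q5,q6} | {q0,q3}.
Refine {q1,q2,q4,q5,q6} on symbol R: members go to different blocks, giving {q2,q4,q5,q6} and {q1}.
Split {q2,q4,q5,q6} by δ(·,R) → {q2,q4,q6} and {q5}.
Stable partition: {q2,q4,q6} | {q0,q3} | {q1} | {q5} — 4 equivalence classes.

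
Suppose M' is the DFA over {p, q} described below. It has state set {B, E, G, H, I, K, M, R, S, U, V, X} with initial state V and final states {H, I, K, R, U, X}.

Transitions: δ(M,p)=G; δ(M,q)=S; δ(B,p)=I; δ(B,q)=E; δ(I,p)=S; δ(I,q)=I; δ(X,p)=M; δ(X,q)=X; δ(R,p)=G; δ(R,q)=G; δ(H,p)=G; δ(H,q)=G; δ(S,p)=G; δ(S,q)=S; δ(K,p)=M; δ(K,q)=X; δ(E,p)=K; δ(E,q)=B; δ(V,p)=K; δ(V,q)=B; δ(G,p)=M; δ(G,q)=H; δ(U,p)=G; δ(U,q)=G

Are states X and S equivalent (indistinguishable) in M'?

No

First remove the unreachable states {R,U}; 10 states remain.
P0 = {H,I,K,X} | {B,E,G,M,S,V}.
Split {H,I,K,X} by δ(·,q) → {I,K,X} and {H}.
Split {B,E,G,M,S,V} by δ(·,p) → {G,M,S} and {B,E,V}.
On input q, block {G,M,S} splits into {M,S} and {G}.
Stable partition: {I,K,X} | {M,S} | {H} | {B,E,V} | {G} — 5 equivalence classes.
X and S end up in different blocks, so they are distinguishable. For instance, the string 'ε' is accepted from only X.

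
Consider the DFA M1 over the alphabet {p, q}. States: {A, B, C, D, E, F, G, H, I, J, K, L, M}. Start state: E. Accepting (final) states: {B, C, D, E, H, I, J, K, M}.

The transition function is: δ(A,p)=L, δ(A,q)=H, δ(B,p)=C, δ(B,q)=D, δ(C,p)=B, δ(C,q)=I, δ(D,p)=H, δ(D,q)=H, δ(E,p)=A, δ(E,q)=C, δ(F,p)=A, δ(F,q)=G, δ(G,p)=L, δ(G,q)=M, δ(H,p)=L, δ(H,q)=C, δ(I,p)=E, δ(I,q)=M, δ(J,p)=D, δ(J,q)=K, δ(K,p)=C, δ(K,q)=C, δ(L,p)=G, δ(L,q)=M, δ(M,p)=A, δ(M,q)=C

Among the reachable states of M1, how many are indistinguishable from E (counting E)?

States {F,J,K} cannot be reached from the start state, so discard them.
P0 = {B,C,D,E,H,I,M} | {A,G,L}.
On input p, block {B,C,D,E,H,I,M} splits into {B,C,D,I} and {E,H,M}.
Refine {B,C,D,I} on symbol p: members go to different blocks, giving {B,C} and {D,I}.
The partition is now stable with 4 blocks: {B,C} | {A,G,L} | {E,H,M} | {D,I}.
State E belongs to the block {E,H,M}, which has 3 states.

3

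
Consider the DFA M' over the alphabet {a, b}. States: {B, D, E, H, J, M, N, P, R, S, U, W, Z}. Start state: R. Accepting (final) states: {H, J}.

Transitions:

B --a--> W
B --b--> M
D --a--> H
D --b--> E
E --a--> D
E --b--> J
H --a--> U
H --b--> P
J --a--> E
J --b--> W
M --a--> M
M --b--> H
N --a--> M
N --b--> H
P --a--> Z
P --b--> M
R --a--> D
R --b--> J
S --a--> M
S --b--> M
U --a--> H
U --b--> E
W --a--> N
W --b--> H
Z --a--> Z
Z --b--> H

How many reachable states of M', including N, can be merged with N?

4

First remove the unreachable states {B,S}; 11 states remain.
P0 = {H,J} | {D,E,M,N,P,R,U,W,Z}.
Split {D,E,M,N,P,R,U,W,Z} by δ(·,a) → {E,M,N,P,R,W,Z} and {D,U}.
On input a, block {H,J} splits into {H} and {J}.
Split {E,M,N,P,R,W,Z} by δ(·,a) → {M,N,P,W,Z} and {E,R}.
Split {M,N,P,W,Z} by δ(·,b) → {M,N,W,Z} and {P}.
The partition is now stable with 6 blocks: {H} | {M,N,W,Z} | {D,U} | {J} | {E,R} | {P}.
The equivalence class containing N is {M,N,W,Z}, of size 4.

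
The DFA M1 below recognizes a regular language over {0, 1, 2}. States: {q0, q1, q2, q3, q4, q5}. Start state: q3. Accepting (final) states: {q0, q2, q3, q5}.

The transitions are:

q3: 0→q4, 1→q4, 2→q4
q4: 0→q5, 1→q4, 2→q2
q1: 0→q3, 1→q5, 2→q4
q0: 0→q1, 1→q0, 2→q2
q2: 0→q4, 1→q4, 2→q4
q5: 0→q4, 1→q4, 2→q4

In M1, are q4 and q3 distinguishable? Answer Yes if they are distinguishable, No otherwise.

Yes

Reachable states from the start: {q2,q3,q4,q5}. Unreachable: {q0,q1} — drop them.
Start with accepting vs non-accepting: {q2,q3,q5} | {q4}.
No further refinement is possible. Final partition (2 blocks): {q2,q3,q5} | {q4}.
q4 and q3 end up in different blocks, so they are distinguishable. For instance, the string 'ε' is accepted from only q3.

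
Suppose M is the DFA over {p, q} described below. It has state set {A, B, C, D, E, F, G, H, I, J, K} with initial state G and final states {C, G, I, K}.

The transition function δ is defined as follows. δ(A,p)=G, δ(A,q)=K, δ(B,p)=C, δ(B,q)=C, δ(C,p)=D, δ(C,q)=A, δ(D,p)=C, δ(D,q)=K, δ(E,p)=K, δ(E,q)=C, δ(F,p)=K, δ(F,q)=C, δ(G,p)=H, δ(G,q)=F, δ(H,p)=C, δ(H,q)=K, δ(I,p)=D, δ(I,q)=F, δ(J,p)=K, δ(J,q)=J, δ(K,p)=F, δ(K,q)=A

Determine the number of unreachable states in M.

4

BFS from G reaches {A, C, D, F, G, H, K}; the 4 state(s) B, E, I, J are never visited.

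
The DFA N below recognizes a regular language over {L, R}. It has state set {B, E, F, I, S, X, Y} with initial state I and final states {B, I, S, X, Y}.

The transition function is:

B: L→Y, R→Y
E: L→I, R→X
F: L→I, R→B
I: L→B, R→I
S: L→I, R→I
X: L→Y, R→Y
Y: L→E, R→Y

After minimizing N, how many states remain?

4

First remove the unreachable states {F,S}; 5 states remain.
P0 = {B,I,X,Y} | {E}.
Refine {B,I,X,Y} on symbol L: members go to different blocks, giving {B,I,X} and {Y}.
Split {B,I,X} by δ(·,L) → {B,X} and {I}.
The partition is now stable with 4 blocks: {B,X} | {E} | {Y} | {I}.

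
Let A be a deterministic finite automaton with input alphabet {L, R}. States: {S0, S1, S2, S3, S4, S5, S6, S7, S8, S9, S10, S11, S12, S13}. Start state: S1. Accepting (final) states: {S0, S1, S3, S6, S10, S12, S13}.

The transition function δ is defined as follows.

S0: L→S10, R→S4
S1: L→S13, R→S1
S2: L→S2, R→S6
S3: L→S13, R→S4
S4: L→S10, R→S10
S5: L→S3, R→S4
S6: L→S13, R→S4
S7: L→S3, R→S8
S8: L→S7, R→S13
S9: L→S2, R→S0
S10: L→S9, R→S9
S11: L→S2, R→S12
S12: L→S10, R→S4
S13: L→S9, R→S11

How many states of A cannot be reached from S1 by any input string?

No path from S1 leads to S3, S5, S7, S8; the other 10 states are all reachable.

4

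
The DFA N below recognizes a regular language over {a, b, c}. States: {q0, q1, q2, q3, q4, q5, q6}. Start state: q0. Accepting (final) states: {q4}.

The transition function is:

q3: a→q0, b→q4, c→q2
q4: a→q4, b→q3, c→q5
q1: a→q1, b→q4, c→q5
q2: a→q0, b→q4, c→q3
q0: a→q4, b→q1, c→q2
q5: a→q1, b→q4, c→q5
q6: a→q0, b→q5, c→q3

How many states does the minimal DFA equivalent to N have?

Reachable states from the start: {q0,q1,q2,q3,q4,q5}. Unreachable: {q6} — drop them.
P0 = {q4} | {q0,q1,q2,q3,q5}.
On input a, block {q0,q1,q2,q3,q5} splits into {q1,q2,q3,q5} and {q0}.
Split {q1,q2,q3,q5} by δ(·,a) → {q1,q5} and {q2,q3}.
No further refinement is possible. Final partition (4 blocks): {q4} | {q1,q5} | {q0} | {q2,q3}.

4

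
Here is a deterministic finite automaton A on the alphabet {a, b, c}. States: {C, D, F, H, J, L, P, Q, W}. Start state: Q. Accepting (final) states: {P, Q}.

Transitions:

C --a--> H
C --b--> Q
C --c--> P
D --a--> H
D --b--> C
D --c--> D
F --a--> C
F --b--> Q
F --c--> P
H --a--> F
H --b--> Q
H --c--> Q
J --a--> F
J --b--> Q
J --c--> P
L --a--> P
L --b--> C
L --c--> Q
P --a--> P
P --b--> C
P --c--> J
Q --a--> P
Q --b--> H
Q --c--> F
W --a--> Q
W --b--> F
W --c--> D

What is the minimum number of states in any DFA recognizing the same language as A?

2

First remove the unreachable states {D,L,W}; 6 states remain.
Initial partition by acceptance: {P,Q} | {C,F,H,J}.
No further refinement is possible. Final partition (2 blocks): {P,Q} | {C,F,H,J}.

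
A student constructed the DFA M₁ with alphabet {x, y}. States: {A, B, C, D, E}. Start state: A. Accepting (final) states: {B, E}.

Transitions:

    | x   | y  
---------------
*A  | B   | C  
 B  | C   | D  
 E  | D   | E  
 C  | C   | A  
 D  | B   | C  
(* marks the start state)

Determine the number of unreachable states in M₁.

No path from A leads to E; the other 4 states are all reachable.

1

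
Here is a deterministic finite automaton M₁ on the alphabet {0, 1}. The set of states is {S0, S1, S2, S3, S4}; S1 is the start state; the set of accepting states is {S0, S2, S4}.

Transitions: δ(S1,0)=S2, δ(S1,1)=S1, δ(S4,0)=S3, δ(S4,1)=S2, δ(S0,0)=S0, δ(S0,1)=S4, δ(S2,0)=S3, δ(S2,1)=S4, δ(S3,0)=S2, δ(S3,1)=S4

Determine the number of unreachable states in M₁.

1

Starting at S1 and following transitions, the reachable set is {S1, S2, S3, S4}. That leaves S0 unreachable — 1 in total.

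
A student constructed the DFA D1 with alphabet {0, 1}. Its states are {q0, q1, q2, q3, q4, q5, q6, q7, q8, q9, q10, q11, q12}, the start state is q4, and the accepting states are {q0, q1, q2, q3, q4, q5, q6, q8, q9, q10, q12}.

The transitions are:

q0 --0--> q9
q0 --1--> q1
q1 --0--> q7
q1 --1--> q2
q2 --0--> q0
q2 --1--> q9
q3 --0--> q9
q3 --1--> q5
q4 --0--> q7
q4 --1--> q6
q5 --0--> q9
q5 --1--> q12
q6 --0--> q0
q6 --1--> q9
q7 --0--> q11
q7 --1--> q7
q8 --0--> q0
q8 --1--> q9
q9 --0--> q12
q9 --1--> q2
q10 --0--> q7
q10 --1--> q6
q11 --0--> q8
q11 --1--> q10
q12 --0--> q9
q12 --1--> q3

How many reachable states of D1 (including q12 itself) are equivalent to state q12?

3

P0 = {q0,q1,q2,q3,q4,q5,q6,q8,q9,q10,q12} | {q7,q11}.
On input 0, block {q0,q1,q2,q3,q4,q5,q6,q8,q9,q10,q12} splits into {q0,q2,q3,q5,q6,q8,q9,q12} and {q1,q4,q10}.
Refine {q0,q2,q3,q5,q6,q8,q9,q12} on symbol 1: members go to different blocks, giving {q2,q3,q5,q6,q8,q9,q12} and {q0}.
On input 0, block {q2,q3,q5,q6,q8,q9,q12} splits into {q3,q5,q9,q12} and {q2,q6,q8}.
On input 1, block {q3,q5,q9,q12} splits into {q3,q5,q12} and {q9}.
Split {q7,q11} by δ(·,0) → {q7} and {q11}.
Stable partition: {q3,q5,q12} | {q7} | {q1,q4,q10} | {q0} | {q2,q6,q8} | {q9} | {q11} — 7 equivalence classes.
State q12 belongs to the block {q3,q5,q12}, which has 3 states.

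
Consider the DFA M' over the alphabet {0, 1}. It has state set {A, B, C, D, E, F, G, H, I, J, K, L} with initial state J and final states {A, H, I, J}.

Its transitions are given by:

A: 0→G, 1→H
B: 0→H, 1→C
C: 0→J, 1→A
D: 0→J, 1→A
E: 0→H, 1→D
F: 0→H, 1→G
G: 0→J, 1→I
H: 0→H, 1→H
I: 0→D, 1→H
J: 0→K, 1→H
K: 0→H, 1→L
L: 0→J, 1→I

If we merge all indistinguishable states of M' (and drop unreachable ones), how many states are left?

States {B,C,E,F} cannot be reached from the start state, so discard them.
Start with accepting vs non-accepting: {A,H,I,J} | {D,G,K,L}.
On input 0, block {A,H,I,J} splits into {A,I,J} and {H}.
Split {D,G,K,L} by δ(·,0) → {D,G,L} and {K}.
Refine {A,I,J} on symbol 0: members go to different blocks, giving {A,I} and {J}.
No further refinement is possible. Final partition (5 blocks): {A,I} | {D,G,L} | {H} | {K} | {J}.

5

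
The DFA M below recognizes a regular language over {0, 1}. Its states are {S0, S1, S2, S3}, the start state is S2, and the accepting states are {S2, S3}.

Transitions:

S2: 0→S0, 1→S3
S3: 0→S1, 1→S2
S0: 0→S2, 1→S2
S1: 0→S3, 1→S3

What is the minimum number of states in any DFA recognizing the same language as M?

Every state is reachable, so we keep all 4.
Start with accepting vs non-accepting: {S2,S3} | {S0,S1}.
No further refinement is possible. Final partition (2 blocks): {S2,S3} | {S0,S1}.

2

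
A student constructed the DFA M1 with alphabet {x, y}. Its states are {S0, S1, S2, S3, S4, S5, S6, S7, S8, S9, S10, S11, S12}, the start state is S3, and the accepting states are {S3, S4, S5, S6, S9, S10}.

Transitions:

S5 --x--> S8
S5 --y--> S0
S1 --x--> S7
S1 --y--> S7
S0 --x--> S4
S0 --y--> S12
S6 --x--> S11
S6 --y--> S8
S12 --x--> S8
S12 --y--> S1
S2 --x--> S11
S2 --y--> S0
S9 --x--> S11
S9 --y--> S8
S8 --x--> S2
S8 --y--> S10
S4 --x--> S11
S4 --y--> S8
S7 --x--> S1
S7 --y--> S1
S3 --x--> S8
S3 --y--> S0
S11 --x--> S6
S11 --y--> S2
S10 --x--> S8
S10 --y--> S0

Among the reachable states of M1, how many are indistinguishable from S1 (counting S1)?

2

States {S5,S9} cannot be reached from the start state, so discard them.
P0 = {S3,S4,S6,S10} | {S0,S1,S2,S7,S8,S11,S12}.
Refine {S0,S1,S2,S7,S8,S11,S12} on symbol x: members go to different blocks, giving {S1,S2,S7,S8,S12} and {S0,S11}.
On input x, block {S3,S4,S6,S10} splits into {S3,S10} and {S4,S6}.
On input x, block {S1,S2,S7,S8,S12} splits into {S1,S7,S8,S12} and {S2}.
Refine {S1,S7,S8,S12} on symbol x: members go to different blocks, giving {S1,S7,S12} and {S8}.
Split {S1,S7,S12} by δ(·,x) → {S1,S7} and {S12}.
Split {S0,S11} by δ(·,y) → {S0} and {S11}.
The partition is now stable with 8 blocks: {S3,S10} | {S1,S7} | {S0} | {S4,S6} | {S2} | {S8} | {S12} | {S11}.
State S1 belongs to the block {S1,S7}, which has 2 states.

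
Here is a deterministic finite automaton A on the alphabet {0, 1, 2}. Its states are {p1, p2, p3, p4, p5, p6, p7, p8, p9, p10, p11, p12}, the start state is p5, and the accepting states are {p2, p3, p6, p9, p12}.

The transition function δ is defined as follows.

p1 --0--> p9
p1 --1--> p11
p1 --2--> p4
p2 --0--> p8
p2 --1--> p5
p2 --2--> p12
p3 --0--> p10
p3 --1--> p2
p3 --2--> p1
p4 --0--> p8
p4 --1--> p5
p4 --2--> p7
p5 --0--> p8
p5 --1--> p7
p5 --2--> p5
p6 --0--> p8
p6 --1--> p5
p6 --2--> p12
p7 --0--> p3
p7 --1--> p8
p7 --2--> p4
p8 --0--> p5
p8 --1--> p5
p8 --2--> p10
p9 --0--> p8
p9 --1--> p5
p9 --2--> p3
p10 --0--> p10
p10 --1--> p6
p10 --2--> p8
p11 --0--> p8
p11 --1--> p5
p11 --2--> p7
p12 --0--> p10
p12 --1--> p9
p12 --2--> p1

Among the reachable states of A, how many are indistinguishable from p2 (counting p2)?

3

Every state is reachable, so we keep all 12.
Initial partition by acceptance: {p2,p3,p6,p9,p12} | {p1,p4,p5,p7,p8,p10,p11}.
On input 1, block {p2,p3,p6,p9,p12} splits into {p2,p6,p9} and {p3,p12}.
Refine {p1,p4,p5,p7,p8,p10,p11} on symbol 0: members go to different blocks, giving {p4,p5,p8,p10,p11} and {p1} and {p7}.
On input 1, block {p4,p5,p8,p10,p11} splits into {p4,p8,p11} and {p5} and {p10}.
Refine {p4,p8,p11} on symbol 0: members go to different blocks, giving {p4,p11} and {p8}.
Stable partition: {p2,p6,p9} | {p4,p11} | {p3,p12} | {p1} | {p7} | {p5} | {p10} | {p8} — 8 equivalence classes.
State p2 belongs to the block {p2,p6,p9}, which has 3 states.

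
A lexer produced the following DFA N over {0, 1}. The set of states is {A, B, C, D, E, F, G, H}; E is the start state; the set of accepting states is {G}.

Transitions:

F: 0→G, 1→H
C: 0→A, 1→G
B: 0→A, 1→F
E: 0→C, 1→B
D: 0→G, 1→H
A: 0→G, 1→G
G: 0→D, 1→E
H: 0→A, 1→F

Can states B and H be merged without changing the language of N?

Yes

Every state is reachable, so we keep all 8.
Initial partition by acceptance: {G} | {A,B,C,D,E,F,H}.
Split {A,B,C,D,E,F,H} by δ(·,0) → {B,C,E,H} and {A,D,F}.
Refine {B,C,E,H} on symbol 0: members go to different blocks, giving {B,C,H} and {E}.
On input 1, block {B,C,H} splits into {B,H} and {C}.
On input 1, block {A,D,F} splits into {D,F} and {A}.
No further refinement is possible. Final partition (6 blocks): {G} | {B,H} | {D,F} | {E} | {C} | {A}.
B and H lie in the same block of the stable partition, so they are equivalent — no string distinguishes them.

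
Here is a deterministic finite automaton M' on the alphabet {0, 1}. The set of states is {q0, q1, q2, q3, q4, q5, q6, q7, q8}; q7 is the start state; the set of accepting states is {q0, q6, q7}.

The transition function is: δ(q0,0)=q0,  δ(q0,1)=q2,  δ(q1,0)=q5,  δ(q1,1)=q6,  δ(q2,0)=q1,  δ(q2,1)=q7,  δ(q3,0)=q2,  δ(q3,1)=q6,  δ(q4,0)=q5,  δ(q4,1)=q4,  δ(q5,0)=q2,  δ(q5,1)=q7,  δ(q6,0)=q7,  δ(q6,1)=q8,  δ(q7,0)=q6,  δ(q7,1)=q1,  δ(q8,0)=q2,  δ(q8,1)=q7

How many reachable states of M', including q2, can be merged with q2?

First remove the unreachable states {q0,q3,q4}; 6 states remain.
Start with accepting vs non-accepting: {q6,q7} | {q1,q2,q5,q8}.
The partition is now stable with 2 blocks: {q6,q7} | {q1,q2,q5,q8}.
State q2 belongs to the block {q1,q2,q5,q8}, which has 4 states.

4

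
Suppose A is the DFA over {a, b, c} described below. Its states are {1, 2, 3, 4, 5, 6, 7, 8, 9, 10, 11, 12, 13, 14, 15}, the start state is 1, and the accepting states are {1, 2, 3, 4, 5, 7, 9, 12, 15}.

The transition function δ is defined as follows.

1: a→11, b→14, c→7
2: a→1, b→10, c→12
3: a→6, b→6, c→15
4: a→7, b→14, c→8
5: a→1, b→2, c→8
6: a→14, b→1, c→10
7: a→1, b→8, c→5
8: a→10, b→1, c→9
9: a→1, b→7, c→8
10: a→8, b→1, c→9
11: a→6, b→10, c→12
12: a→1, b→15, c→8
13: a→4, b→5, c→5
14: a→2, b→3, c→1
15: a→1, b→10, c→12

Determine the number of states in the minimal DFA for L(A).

States {4,13} cannot be reached from the start state, so discard them.
Start with accepting vs non-accepting: {1,2,3,5,7,9,12,15} | {6,8,10,11,14}.
Refine {1,2,3,5,7,9,12,15} on symbol a: members go to different blocks, giving {2,5,7,9,12,15} and {1,3}.
On input b, block {2,5,7,9,12,15} splits into {2,7,15} and {5,9,12}.
Split {6,8,10,11,14} by δ(·,a) → {6,8,10,11} and {14}.
Split {6,8,10,11} by δ(·,a) → {8,10,11} and {6}.
Split {8,10,11} by δ(·,a) → {8,10} and {11}.
On input a, block {1,3} splits into {1} and {3}.
No further refinement is possible. Final partition (8 blocks): {2,7,15} | {8,10} | {1} | {5,9,12} | {14} | {6} | {11} | {3}.

8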